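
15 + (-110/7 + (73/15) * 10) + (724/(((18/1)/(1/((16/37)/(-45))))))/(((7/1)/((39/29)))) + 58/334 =-87872417/116232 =-756.01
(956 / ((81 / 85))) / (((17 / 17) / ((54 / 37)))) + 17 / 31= 5040007 / 3441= 1464.69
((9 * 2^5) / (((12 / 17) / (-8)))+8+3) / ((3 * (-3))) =361.44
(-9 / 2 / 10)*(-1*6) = 2.70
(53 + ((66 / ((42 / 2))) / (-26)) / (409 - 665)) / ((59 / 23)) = 28398077 / 1374464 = 20.66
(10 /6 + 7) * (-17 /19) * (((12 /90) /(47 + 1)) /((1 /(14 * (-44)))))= 34034 /2565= 13.27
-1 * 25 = -25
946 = 946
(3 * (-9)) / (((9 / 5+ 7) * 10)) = -27 / 88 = -0.31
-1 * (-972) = 972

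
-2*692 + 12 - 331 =-1703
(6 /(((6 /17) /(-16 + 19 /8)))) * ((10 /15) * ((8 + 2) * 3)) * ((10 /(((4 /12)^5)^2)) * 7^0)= -2735444925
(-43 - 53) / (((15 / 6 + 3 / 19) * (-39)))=1216 / 1313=0.93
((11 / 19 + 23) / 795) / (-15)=-448 / 226575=-0.00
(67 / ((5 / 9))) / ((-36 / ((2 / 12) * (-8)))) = 67 / 15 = 4.47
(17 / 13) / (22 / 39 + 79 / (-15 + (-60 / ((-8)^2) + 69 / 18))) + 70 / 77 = 1025119 / 1486166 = 0.69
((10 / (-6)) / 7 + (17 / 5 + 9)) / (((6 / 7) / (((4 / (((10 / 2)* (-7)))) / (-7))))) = 2554 / 11025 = 0.23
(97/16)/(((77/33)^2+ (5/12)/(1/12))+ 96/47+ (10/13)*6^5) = 533403/527378336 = 0.00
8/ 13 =0.62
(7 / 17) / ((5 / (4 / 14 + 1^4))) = 9 / 85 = 0.11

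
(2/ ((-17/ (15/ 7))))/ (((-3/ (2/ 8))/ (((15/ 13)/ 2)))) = 75/ 6188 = 0.01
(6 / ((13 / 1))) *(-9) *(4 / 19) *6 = -1296 / 247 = -5.25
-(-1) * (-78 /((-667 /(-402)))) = -31356 /667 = -47.01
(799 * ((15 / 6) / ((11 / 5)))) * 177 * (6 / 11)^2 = 63640350 / 1331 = 47813.94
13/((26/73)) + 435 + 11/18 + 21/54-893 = -841/2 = -420.50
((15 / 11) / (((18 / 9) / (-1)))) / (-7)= 15 / 154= 0.10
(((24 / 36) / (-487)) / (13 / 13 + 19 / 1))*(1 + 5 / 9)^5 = -268912 / 431352945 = -0.00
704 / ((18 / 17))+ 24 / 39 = 77864 / 117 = 665.50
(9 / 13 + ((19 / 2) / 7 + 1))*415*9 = 2072925 / 182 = 11389.70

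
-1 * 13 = -13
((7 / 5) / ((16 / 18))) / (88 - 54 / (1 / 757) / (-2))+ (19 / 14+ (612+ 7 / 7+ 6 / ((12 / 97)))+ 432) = 6292757561 / 5747560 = 1094.86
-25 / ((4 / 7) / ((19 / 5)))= -665 / 4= -166.25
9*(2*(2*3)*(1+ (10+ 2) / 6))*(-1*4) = -1296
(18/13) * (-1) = -18/13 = -1.38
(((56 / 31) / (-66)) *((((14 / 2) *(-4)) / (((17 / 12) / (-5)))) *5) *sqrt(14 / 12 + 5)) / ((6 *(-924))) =700 *sqrt(222) / 1721709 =0.01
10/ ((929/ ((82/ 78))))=0.01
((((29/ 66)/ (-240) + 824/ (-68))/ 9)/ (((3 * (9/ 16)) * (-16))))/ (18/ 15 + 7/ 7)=3263533/ 143957088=0.02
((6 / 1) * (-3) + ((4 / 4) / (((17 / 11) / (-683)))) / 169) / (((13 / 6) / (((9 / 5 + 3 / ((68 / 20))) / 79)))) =-81022536 / 250798535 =-0.32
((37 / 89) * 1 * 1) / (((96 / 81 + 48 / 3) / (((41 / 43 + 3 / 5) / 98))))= 166833 / 435053360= 0.00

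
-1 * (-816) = 816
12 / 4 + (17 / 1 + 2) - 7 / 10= 21.30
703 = 703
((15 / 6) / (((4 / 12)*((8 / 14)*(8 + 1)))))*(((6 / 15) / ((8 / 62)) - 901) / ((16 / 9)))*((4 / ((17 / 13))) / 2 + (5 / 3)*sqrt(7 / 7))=-10245039 / 4352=-2354.10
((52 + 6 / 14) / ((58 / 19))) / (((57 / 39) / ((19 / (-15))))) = -90649 / 6090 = -14.88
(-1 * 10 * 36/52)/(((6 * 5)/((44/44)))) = -3/13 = -0.23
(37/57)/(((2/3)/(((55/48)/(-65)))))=-0.02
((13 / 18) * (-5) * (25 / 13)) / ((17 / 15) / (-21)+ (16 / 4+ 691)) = -0.01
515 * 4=2060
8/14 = 4/7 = 0.57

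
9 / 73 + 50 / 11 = 3749 / 803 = 4.67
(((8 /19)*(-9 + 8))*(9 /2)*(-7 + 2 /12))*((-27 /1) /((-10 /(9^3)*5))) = 2421009 /475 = 5096.86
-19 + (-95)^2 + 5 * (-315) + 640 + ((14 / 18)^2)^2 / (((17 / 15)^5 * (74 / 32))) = 11448326231153 / 1418437143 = 8071.08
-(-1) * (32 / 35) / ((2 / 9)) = 144 / 35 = 4.11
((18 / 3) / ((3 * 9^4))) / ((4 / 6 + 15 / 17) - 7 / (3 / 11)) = -17 / 1345005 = -0.00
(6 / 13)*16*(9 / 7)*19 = 16416 / 91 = 180.40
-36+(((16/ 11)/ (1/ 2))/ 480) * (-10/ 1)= -1190/ 33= -36.06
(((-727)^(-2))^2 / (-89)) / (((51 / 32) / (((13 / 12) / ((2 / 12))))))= -208 / 1267937440534299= -0.00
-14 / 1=-14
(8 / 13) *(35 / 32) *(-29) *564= -143115 / 13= -11008.85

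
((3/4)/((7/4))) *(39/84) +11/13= 2663/2548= 1.05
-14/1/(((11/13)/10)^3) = -30758000/1331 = -23108.94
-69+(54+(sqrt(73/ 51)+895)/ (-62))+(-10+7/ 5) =-11791/ 310- sqrt(3723)/ 3162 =-38.05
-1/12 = -0.08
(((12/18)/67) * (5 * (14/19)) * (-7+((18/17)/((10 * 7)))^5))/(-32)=6868616619001/856530510071250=0.01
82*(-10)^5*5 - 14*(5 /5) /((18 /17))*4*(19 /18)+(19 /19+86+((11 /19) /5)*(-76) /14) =-116234913407 /2835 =-40999969.46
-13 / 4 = -3.25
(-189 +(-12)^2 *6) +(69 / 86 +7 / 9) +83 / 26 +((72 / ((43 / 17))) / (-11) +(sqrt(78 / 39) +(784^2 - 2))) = sqrt(2) +34053043091 / 55341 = 615332.60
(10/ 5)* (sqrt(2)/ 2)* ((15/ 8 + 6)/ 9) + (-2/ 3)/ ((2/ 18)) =-6 + 7* sqrt(2)/ 8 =-4.76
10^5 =100000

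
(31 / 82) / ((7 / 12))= 186 / 287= 0.65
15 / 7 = 2.14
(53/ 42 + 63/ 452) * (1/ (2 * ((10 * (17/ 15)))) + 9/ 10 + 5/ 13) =11159539/ 5993520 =1.86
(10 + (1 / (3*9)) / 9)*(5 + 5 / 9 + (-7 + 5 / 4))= -17017 / 8748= -1.95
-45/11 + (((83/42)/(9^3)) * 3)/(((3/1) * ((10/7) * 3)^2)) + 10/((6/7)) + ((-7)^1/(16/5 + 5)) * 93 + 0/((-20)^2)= -127499650969/1775406600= -71.81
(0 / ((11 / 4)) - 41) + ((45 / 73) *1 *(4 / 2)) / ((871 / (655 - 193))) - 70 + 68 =-2692489 / 63583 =-42.35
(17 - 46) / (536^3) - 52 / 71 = -8007516171 / 10933336576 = -0.73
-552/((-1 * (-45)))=-184/15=-12.27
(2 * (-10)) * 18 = -360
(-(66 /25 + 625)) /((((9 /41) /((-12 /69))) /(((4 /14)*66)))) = 113226256 /12075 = 9376.92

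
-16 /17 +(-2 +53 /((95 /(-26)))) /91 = -23568 /20995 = -1.12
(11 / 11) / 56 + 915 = 51241 / 56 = 915.02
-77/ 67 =-1.15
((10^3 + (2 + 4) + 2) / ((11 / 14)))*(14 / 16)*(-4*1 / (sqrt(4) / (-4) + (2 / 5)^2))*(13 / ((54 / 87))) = 276601.07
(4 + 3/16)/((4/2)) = 67/32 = 2.09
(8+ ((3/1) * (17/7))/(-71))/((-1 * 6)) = -3925/2982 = -1.32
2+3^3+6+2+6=43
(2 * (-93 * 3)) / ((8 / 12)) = -837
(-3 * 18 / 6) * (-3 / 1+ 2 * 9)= -135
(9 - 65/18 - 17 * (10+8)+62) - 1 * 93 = -331.61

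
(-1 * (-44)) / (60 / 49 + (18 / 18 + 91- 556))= -539 / 5669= -0.10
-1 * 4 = -4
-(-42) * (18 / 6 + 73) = 3192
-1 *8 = -8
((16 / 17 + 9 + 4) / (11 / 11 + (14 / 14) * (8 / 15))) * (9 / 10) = 6399 / 782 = 8.18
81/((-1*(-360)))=9/40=0.22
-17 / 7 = -2.43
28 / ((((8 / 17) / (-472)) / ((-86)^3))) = 17862996704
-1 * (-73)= 73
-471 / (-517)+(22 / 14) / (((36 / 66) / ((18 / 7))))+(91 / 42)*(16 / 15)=12118382 / 1139985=10.63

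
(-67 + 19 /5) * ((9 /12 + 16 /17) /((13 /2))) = -3634 /221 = -16.44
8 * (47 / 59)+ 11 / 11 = 435 / 59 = 7.37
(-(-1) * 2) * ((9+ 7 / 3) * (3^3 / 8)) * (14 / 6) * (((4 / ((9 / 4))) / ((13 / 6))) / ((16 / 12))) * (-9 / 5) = -12852 / 65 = -197.72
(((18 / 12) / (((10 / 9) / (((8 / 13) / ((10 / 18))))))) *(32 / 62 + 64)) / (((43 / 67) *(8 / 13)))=325620 / 1333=244.28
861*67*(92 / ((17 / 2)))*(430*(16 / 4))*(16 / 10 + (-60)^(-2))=438238832164 / 255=1718583655.55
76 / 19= 4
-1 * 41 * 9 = -369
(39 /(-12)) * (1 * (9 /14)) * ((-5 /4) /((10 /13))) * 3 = 4563 /448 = 10.19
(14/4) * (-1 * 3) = -21/2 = -10.50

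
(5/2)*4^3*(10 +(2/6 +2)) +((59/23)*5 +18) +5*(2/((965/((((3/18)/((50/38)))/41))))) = 9118875404/4549975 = 2004.16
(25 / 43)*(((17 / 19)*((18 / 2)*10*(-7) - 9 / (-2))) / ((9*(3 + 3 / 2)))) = -8.03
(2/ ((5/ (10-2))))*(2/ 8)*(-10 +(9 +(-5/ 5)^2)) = 0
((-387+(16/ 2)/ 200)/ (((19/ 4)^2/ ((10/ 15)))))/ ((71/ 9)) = -928704/ 640775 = -1.45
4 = 4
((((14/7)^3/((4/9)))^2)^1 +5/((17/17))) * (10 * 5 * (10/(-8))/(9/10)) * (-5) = 1028125/9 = 114236.11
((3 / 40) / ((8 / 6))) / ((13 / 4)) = 9 / 520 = 0.02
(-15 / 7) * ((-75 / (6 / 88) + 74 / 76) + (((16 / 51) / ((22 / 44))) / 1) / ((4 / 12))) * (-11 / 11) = -10631325 / 4522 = -2351.02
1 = 1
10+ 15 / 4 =55 / 4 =13.75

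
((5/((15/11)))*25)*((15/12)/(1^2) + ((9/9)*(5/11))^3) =59625/484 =123.19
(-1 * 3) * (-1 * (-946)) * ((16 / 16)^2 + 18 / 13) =-87978 / 13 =-6767.54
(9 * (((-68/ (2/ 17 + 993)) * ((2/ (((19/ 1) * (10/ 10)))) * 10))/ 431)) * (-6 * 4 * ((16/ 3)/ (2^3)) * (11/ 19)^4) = 48743988480/ 18017515128727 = 0.00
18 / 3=6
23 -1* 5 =18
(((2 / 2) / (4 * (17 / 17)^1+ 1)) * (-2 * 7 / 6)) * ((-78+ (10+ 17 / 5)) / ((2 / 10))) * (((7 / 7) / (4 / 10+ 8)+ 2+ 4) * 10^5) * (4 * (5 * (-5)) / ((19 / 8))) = -34952000000 / 9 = -3883555555.56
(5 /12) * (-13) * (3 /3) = -65 /12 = -5.42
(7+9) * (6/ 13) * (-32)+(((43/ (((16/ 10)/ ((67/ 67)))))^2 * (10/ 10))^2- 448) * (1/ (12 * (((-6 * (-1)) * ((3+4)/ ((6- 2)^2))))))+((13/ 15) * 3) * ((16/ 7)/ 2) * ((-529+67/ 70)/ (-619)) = 987988740242347/ 60564940800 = 16312.88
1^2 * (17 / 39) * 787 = 13379 / 39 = 343.05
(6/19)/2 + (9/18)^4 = 67/304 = 0.22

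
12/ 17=0.71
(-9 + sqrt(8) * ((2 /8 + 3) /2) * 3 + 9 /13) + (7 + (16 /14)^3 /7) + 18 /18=-2948 /31213 + 39 * sqrt(2) /4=13.69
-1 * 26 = -26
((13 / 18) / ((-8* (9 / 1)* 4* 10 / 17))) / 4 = -221 / 207360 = -0.00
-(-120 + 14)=106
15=15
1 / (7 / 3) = 3 / 7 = 0.43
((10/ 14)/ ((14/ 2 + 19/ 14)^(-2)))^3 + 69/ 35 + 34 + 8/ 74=59336660488923997/ 477786706880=124190.69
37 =37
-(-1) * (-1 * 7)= -7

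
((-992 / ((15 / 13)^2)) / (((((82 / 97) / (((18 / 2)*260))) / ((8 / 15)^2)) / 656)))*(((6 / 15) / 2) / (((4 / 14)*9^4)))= -1515344789504 / 36905625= -41060.00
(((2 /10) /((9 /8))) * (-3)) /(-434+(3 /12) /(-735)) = 1568 /1275961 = 0.00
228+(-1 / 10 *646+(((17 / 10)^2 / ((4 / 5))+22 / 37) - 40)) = 377717 / 2960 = 127.61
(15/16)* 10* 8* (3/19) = 225/19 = 11.84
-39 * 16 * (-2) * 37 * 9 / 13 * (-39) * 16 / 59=-19948032 / 59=-338102.24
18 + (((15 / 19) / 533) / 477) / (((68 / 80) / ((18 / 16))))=328479447 / 18248854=18.00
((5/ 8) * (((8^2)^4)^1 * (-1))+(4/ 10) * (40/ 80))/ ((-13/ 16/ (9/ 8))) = 943718382/ 65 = 14518744.34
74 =74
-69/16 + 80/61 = -2929/976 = -3.00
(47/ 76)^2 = 0.38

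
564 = 564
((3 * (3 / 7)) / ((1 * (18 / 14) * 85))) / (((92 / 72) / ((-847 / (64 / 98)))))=-373527 / 31280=-11.94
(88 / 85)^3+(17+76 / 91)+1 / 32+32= 91162151839 / 1788332000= 50.98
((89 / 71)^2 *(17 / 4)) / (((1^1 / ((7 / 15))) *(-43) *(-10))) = 942599 / 130057800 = 0.01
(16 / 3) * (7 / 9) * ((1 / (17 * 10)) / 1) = 56 / 2295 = 0.02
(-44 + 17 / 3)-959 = -2992 / 3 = -997.33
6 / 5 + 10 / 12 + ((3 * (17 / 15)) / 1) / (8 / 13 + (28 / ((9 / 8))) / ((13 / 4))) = 35491 / 14520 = 2.44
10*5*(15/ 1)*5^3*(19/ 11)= 1781250/ 11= 161931.82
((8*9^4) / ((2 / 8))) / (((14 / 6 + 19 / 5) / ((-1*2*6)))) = -9447840 / 23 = -410775.65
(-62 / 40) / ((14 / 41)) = -1271 / 280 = -4.54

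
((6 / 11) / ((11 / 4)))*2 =0.40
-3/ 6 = -1/ 2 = -0.50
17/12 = 1.42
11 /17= 0.65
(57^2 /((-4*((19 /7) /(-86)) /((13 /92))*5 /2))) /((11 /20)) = 669123 /253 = 2644.75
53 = 53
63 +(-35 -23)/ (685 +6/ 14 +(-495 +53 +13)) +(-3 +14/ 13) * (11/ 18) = 25873261/ 420030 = 61.60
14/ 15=0.93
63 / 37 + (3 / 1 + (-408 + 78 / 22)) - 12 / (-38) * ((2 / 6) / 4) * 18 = -3087618 / 7733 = -399.28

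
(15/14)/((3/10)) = 3.57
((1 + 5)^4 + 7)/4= 1303/4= 325.75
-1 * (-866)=866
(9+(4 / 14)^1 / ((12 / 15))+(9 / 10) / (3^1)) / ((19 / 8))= 2704 / 665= 4.07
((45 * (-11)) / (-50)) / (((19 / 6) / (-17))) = -5049 / 95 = -53.15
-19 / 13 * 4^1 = -76 / 13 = -5.85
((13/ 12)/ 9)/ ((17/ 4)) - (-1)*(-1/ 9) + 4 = 3.92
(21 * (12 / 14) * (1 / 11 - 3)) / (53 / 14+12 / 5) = -40320 / 4763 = -8.47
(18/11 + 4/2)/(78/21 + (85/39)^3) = 16609320/64252859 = 0.26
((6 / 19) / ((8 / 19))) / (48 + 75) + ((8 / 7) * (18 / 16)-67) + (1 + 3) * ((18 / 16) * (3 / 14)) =-5309 / 82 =-64.74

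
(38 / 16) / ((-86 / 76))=-361 / 172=-2.10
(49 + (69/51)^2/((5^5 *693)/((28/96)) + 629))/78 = 0.63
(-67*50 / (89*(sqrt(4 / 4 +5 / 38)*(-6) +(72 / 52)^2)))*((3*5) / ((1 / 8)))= 4646959200 / 19888207 +382717400*sqrt(1634) / 19888207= 1011.53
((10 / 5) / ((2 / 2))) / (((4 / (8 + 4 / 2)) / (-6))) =-30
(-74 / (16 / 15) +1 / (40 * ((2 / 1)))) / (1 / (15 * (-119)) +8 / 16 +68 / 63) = -5942979 / 135272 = -43.93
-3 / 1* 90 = -270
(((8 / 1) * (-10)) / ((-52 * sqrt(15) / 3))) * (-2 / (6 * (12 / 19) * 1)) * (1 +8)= -19 * sqrt(15) / 13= -5.66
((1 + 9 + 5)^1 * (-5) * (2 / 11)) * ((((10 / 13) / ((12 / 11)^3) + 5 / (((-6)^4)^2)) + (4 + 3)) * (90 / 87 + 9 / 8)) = -62921971925 / 281428992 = -223.58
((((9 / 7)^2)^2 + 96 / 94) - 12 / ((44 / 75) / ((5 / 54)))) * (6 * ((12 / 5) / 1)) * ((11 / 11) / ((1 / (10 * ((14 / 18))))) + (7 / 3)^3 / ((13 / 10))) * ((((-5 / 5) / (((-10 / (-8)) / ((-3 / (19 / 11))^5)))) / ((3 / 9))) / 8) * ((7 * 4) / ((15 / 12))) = 18504753344580096 / 370659639805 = 49923.84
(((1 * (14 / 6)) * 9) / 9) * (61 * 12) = 1708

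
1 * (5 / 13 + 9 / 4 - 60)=-2983 / 52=-57.37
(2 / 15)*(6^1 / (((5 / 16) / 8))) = 20.48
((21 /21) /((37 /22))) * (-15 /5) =-66 /37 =-1.78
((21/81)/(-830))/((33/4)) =-0.00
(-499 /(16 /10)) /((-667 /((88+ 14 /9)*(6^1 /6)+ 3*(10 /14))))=14413615 /336168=42.88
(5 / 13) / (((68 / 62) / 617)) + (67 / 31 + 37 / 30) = 22583986 / 102765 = 219.76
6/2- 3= 0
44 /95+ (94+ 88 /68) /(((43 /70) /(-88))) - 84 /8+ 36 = -1892441977 /138890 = -13625.47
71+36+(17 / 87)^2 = 810172 / 7569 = 107.04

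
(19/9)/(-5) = -19/45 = -0.42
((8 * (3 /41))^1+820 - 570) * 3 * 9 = 277398 /41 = 6765.80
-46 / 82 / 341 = -23 / 13981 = -0.00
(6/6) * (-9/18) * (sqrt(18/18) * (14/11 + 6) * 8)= -320/11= -29.09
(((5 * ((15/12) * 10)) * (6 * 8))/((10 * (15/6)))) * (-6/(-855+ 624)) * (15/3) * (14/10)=240/11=21.82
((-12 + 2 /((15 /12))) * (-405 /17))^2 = 17740944 /289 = 61387.35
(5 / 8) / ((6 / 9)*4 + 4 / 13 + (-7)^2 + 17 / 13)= 195 / 16624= 0.01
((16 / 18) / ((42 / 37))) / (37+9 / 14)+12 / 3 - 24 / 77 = 4063828 / 1095633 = 3.71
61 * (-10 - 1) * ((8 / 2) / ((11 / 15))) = -3660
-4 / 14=-2 / 7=-0.29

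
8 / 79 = 0.10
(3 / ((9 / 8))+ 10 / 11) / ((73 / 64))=7552 / 2409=3.13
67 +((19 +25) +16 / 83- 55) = 4664 / 83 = 56.19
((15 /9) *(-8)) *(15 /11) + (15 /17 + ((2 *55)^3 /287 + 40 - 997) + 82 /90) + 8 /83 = 734530304117 /200453715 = 3664.34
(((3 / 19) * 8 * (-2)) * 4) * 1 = -192 / 19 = -10.11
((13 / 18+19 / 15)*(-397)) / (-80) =71063 / 7200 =9.87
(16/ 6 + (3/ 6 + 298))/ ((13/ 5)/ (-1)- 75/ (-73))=-659555/ 3444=-191.51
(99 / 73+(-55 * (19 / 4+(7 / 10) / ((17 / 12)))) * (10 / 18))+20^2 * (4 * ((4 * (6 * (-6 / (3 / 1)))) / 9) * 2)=-769568557 / 44676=-17225.55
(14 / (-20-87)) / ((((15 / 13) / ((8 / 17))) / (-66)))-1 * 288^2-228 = -756417308 / 9095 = -83168.48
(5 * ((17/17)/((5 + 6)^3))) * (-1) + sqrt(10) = 3.16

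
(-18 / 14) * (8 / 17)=-0.61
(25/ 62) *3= 75/ 62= 1.21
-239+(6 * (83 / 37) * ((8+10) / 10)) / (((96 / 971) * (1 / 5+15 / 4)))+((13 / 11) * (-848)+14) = -149851601 / 128612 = -1165.14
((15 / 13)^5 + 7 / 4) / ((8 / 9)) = 50728959 / 11881376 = 4.27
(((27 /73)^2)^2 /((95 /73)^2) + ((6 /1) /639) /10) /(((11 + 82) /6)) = 245631556 /317566167675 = 0.00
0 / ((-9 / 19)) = 0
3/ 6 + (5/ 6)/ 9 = 16/ 27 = 0.59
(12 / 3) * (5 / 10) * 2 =4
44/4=11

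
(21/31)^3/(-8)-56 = -56.04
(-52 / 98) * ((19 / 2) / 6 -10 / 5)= 65 / 294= 0.22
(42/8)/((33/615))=4305/44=97.84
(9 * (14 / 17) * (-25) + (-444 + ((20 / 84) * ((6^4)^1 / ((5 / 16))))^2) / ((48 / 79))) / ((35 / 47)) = 251160938579 / 116620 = 2153669.51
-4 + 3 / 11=-41 / 11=-3.73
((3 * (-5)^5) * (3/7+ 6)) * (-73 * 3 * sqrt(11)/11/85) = 46818.19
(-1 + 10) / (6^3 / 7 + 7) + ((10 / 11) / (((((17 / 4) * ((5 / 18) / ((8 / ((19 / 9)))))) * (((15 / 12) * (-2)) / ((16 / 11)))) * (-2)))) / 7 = 26027667 / 72498965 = 0.36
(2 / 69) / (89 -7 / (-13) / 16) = 416 / 1277811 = 0.00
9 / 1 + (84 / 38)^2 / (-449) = 1457037 / 162089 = 8.99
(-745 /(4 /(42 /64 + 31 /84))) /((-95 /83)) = 8520863 /51072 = 166.84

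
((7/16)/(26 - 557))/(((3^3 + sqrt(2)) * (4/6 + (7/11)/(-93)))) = -2387/51471600 + 2387 * sqrt(2)/1389733200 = -0.00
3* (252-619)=-1101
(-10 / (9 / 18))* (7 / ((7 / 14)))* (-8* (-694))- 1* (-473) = -1554087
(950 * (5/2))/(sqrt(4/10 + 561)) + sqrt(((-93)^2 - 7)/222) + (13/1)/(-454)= -13/454 + sqrt(479631)/111 + 2375 * sqrt(14035)/2807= 106.45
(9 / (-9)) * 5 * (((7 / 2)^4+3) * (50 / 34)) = -306125 / 272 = -1125.46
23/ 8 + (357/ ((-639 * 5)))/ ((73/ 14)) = 1774807/ 621960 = 2.85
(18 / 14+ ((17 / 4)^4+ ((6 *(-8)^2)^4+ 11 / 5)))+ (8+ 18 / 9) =194819719590627 / 8960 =21743272275.74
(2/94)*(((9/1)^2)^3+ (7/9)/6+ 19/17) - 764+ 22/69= 10463026501/992358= 10543.60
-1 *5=-5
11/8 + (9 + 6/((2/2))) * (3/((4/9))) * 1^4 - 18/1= 677/8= 84.62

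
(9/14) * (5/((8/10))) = 225/56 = 4.02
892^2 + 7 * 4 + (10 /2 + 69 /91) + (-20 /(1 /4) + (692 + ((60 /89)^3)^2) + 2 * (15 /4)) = 72027378272215371101 /90450594954902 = 796317.35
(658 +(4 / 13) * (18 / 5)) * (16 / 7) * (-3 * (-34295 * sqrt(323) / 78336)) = 146926639 * sqrt(323) / 74256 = 35560.70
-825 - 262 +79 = -1008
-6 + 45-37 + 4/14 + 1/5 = 87/35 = 2.49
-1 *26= -26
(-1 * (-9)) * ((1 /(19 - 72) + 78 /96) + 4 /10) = 45549 /4240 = 10.74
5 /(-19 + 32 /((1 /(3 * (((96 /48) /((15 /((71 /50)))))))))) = -625 /103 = -6.07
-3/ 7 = -0.43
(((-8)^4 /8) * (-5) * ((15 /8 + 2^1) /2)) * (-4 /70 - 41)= 1425504 /7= 203643.43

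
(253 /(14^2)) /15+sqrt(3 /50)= 0.33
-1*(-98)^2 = -9604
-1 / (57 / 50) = -0.88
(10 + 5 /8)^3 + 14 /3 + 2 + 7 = 1863367 /1536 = 1213.13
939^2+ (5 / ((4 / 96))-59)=881782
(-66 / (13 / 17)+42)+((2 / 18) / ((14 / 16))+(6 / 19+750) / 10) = 2400352 / 77805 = 30.85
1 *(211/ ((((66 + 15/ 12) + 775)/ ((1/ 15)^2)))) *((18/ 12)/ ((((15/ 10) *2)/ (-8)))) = -3376/ 758025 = -0.00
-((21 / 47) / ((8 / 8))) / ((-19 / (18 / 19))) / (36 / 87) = 1827 / 33934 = 0.05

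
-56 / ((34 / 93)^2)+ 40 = -109526 / 289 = -378.98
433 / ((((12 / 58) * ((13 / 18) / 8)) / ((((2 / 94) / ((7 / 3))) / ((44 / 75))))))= 16951950 / 47047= 360.32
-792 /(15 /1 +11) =-30.46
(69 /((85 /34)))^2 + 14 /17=324098 /425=762.58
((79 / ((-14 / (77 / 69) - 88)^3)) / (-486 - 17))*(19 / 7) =25289 / 60298195384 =0.00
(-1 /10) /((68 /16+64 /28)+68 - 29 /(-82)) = -574 /429865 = -0.00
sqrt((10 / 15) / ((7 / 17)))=sqrt(714) / 21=1.27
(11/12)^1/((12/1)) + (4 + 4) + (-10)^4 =1441163/144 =10008.08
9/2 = 4.50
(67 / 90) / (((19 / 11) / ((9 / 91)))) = 737 / 17290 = 0.04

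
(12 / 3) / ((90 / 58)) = 116 / 45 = 2.58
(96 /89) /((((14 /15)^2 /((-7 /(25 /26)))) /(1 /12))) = -468 /623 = -0.75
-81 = -81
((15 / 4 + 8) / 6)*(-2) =-47 / 12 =-3.92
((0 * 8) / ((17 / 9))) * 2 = 0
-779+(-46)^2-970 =367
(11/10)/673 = 11/6730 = 0.00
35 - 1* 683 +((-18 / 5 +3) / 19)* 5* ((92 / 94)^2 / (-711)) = -6445736180 / 9947127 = -648.00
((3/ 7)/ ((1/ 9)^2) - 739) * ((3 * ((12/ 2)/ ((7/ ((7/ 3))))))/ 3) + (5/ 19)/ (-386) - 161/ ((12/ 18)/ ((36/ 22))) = -1018612311/ 564718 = -1803.75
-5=-5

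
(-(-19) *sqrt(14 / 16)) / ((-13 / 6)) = -57 *sqrt(14) / 26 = -8.20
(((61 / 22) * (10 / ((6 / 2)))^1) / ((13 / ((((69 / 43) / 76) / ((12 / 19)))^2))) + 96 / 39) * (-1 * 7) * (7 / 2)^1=-24500617841 / 406129152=-60.33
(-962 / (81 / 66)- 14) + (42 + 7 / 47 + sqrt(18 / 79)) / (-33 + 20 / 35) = -799.17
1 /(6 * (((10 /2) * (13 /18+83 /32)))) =48 /4775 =0.01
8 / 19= 0.42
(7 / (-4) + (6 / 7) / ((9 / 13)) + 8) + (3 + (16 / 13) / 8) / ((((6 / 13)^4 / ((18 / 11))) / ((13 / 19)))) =8985773 / 105336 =85.31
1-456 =-455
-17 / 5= -3.40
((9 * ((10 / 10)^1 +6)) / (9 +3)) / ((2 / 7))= 147 / 8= 18.38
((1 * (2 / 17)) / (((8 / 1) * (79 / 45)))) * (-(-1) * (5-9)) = -45 / 1343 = -0.03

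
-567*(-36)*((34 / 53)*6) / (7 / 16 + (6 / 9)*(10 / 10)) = 199874304 / 2809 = 71154.97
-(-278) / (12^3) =139 / 864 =0.16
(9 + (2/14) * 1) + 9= 127/7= 18.14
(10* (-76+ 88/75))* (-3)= 11224/5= 2244.80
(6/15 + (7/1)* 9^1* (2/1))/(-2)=-316/5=-63.20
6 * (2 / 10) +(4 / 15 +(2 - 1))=37 / 15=2.47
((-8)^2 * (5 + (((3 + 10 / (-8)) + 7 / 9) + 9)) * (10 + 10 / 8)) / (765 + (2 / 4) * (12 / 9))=35700 / 2297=15.54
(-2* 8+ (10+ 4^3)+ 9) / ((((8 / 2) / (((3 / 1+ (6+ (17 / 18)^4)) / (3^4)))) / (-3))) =-68896435 / 11337408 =-6.08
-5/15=-1/3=-0.33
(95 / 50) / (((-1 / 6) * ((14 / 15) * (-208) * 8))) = 171 / 23296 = 0.01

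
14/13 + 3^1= 53/13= 4.08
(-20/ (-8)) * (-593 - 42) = -3175/ 2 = -1587.50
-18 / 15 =-6 / 5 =-1.20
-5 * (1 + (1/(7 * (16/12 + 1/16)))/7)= -16655/3283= -5.07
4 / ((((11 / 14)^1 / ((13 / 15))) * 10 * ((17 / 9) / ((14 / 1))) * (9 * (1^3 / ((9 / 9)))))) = 5096 / 14025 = 0.36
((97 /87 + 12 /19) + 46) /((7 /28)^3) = 5051200 /1653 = 3055.78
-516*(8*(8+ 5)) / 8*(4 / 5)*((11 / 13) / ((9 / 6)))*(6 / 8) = -11352 / 5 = -2270.40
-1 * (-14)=14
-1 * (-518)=518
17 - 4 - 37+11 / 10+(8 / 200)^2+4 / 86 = -1228289 / 53750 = -22.85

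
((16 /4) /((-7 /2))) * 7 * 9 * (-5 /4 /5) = 18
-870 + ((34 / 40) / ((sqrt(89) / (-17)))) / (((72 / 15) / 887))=-870 -256343 *sqrt(89) / 8544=-1153.04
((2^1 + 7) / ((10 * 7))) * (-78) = -351 / 35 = -10.03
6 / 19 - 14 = -260 / 19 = -13.68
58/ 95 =0.61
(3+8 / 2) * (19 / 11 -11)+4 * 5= -494 / 11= -44.91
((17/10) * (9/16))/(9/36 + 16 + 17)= 153/5320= 0.03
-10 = -10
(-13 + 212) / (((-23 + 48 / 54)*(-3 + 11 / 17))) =153 / 40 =3.82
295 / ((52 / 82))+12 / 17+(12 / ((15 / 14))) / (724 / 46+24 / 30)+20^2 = 364258025 / 420342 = 866.58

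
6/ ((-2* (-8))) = 3/ 8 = 0.38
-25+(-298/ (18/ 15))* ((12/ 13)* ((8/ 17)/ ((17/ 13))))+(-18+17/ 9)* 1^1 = -123.60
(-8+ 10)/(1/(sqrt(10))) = 2 * sqrt(10) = 6.32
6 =6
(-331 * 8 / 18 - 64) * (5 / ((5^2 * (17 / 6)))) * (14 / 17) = -10640 / 867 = -12.27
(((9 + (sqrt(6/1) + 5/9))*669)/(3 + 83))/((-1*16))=-223/48 -669*sqrt(6)/1376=-5.84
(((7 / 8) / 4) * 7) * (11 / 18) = 539 / 576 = 0.94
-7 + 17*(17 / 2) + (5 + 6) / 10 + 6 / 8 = 2787 / 20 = 139.35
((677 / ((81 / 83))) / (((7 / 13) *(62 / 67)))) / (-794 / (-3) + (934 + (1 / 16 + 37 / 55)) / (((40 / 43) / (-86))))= -430692776800 / 26651447024391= -0.02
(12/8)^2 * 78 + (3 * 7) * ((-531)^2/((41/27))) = 319758165/82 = 3899489.82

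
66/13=5.08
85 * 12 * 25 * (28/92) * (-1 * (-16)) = 2856000/23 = 124173.91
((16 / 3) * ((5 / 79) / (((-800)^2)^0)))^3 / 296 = 64000 / 492545961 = 0.00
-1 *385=-385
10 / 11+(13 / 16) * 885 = 719.97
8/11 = 0.73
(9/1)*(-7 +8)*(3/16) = 27/16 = 1.69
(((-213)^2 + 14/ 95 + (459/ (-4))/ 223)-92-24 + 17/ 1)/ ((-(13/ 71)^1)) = -247241.84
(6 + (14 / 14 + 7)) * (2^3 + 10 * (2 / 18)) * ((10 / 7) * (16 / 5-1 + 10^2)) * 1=167608 / 9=18623.11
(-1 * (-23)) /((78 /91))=161 /6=26.83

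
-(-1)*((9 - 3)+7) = 13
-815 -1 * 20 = -835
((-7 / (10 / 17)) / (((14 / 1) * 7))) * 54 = -459 / 70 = -6.56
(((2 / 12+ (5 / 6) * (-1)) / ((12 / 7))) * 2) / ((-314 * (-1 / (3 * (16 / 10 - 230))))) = 3997 / 2355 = 1.70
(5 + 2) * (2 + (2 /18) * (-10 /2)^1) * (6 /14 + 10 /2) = 494 /9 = 54.89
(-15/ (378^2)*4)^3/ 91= -0.00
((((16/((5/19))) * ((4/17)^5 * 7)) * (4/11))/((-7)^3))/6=-622592/11479543845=-0.00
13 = 13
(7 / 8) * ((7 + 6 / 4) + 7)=217 / 16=13.56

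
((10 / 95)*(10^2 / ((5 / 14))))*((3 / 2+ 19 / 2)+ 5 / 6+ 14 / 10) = 22232 / 57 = 390.04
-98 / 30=-49 / 15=-3.27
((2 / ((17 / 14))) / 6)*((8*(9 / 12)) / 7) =4 / 17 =0.24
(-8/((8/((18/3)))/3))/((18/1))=-1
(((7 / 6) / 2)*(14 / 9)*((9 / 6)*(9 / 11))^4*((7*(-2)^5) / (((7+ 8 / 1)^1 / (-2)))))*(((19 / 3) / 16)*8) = 14252679 / 73205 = 194.70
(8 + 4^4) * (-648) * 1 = -171072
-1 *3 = -3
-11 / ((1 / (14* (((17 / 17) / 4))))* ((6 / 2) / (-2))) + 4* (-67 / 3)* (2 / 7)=1 / 7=0.14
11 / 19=0.58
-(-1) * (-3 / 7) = -3 / 7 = -0.43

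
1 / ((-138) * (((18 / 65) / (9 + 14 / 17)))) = -10855 / 42228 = -0.26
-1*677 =-677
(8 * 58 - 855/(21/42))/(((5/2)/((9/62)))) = -11214/155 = -72.35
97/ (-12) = -97/ 12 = -8.08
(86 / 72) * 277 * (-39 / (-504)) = 25.60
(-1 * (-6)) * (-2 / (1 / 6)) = -72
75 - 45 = 30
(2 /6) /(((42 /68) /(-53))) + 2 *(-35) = -6212 /63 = -98.60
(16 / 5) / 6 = 8 / 15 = 0.53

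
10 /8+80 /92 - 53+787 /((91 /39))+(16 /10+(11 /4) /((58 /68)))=291.23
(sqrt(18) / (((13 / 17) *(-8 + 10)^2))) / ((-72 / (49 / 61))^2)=40817 *sqrt(2) / 334354176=0.00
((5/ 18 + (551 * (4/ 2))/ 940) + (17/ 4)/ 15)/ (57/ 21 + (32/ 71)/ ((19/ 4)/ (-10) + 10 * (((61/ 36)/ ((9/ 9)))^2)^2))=501669958005181/ 787119978346668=0.64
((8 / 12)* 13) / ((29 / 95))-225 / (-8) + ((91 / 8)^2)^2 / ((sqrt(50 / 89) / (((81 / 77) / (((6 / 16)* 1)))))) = 39335 / 696 + 264503421* sqrt(178) / 56320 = 62714.82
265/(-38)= -265/38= -6.97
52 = 52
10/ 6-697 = -2086/ 3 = -695.33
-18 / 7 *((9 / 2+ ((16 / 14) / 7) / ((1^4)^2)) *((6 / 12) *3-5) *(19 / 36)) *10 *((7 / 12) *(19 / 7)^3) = 297783485 / 115248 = 2583.85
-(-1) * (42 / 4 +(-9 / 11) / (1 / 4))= 159 / 22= 7.23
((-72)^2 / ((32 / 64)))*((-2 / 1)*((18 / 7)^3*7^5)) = -5925685248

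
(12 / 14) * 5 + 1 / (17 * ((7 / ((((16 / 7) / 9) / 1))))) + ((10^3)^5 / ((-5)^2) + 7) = 299880000000084625 / 7497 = 40000000000011.29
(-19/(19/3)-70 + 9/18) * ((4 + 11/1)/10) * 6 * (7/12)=-3045/8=-380.62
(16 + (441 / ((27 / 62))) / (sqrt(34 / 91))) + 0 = 16 + 1519 * sqrt(3094) / 51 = 1672.71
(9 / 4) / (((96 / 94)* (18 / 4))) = 47 / 96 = 0.49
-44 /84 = -11 /21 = -0.52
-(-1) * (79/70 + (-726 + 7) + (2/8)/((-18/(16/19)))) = -8593061/11970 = -717.88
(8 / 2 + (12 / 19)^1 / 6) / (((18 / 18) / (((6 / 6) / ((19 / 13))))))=1014 / 361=2.81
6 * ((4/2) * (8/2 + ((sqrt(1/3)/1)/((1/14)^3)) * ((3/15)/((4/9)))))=48 + 24696 * sqrt(3)/5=8602.95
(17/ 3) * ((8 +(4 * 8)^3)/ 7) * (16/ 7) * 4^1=35660288/ 147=242586.99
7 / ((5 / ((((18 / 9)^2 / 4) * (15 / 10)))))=2.10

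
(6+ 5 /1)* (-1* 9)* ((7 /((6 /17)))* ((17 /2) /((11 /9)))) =-54621 /4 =-13655.25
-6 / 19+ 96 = 1818 / 19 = 95.68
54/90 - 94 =-467/5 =-93.40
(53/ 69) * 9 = 159/ 23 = 6.91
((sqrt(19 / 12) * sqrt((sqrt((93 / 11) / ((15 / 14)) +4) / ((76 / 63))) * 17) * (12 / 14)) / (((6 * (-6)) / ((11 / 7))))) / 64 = -sqrt(119) * 165^(3 / 4) * 218^(1 / 4) / 376320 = -0.01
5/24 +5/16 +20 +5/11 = 11075/528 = 20.98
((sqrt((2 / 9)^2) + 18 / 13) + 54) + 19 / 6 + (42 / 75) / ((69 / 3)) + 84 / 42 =8180351 / 134550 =60.80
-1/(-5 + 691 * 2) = -1/1377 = -0.00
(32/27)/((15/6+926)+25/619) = 39616/31037391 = 0.00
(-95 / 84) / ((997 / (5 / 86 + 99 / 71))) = -120365 / 73052184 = -0.00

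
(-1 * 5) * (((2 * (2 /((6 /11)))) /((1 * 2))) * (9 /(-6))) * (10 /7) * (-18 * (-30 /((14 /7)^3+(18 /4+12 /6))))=297000 /203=1463.05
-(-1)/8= 1/8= 0.12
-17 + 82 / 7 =-37 / 7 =-5.29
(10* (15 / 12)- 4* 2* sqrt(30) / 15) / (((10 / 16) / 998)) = 19960- 63872* sqrt(30) / 75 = 15295.45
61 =61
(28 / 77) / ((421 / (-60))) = -240 / 4631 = -0.05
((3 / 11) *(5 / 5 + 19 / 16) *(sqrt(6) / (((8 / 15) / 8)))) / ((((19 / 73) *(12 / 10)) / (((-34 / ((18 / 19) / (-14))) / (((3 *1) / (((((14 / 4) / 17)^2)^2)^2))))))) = 2577586647125 *sqrt(6) / 166393973256192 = 0.04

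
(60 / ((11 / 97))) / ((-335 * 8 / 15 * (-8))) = 4365 / 11792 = 0.37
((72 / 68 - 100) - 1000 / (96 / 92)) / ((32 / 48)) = -53921 / 34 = -1585.91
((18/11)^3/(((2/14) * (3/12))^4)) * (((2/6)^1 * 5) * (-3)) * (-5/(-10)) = -8961684480/1331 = -6733046.19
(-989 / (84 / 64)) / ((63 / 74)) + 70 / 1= -1078366 / 1323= -815.09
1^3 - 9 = -8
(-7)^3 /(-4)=343 /4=85.75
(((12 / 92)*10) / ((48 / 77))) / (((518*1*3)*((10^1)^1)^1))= 11 / 81696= 0.00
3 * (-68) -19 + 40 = -183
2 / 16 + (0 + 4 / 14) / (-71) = 481 / 3976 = 0.12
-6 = -6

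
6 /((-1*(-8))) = 3 /4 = 0.75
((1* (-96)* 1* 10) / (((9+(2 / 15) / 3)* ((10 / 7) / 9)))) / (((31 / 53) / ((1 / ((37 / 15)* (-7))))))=30909600 / 466829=66.21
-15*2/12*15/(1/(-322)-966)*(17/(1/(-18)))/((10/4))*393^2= -228272533020/311053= -733870.22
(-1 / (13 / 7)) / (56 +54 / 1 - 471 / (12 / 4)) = 7 / 611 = 0.01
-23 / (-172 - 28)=23 / 200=0.12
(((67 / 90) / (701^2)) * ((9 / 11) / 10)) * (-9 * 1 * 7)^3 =-16753149 / 540541100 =-0.03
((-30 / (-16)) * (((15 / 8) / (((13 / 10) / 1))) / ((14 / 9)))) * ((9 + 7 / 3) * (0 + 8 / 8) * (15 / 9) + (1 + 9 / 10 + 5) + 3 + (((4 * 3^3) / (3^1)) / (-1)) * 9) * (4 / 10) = -1195605 / 5824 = -205.29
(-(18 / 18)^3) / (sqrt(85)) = -sqrt(85) / 85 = -0.11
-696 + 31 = -665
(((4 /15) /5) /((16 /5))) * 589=589 /60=9.82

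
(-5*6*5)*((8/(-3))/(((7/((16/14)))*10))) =320/49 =6.53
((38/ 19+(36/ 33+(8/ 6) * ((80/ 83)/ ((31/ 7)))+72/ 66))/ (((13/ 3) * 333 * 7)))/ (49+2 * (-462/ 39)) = 379714/ 21705542397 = 0.00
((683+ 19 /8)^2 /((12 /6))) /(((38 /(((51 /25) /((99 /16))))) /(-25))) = -511075913 /10032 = -50944.57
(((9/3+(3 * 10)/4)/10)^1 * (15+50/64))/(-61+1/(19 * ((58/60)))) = -1168671/4298368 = -0.27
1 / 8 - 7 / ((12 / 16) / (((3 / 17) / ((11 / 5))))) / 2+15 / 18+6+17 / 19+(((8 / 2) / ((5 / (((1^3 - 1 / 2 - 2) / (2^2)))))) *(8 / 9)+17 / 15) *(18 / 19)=3538699 / 426360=8.30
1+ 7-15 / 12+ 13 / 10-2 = 6.05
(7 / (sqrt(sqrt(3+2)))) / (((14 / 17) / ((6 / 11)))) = 51 * 5^(3 / 4) / 55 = 3.10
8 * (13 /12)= 26 /3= 8.67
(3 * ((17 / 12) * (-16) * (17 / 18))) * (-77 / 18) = 22253 / 81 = 274.73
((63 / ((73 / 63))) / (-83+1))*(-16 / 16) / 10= 3969 / 59860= 0.07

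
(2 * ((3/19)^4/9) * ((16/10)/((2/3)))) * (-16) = -3456/651605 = -0.01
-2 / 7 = -0.29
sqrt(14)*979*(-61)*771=-46043349*sqrt(14)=-172278436.90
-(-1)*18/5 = 18/5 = 3.60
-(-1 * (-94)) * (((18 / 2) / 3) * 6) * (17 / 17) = -1692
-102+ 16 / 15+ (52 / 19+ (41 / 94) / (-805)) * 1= -423542461 / 4313190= -98.20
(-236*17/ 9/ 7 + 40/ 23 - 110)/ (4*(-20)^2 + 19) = -249146/ 2345931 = -0.11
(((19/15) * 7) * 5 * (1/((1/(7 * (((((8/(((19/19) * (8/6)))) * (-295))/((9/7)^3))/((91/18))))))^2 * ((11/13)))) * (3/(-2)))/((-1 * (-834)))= -5446831047700/43470999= -125298.04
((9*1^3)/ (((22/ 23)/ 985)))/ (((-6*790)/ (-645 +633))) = 40779/ 1738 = 23.46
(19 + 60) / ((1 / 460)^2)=16716400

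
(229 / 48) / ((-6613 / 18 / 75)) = -51525 / 52904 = -0.97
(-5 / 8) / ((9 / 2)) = -0.14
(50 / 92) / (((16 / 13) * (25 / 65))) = 845 / 736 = 1.15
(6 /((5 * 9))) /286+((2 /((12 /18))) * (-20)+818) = 1625911 /2145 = 758.00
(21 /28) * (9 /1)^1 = 27 /4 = 6.75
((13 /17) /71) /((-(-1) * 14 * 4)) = 13 /67592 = 0.00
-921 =-921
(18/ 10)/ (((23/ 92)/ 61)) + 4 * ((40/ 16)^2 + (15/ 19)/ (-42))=464.12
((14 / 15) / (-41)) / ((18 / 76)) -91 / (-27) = 6041 / 1845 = 3.27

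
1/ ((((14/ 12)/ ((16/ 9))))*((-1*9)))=-32/ 189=-0.17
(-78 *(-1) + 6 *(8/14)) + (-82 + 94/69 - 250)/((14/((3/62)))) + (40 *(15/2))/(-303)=79944513/1008182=79.30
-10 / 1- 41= -51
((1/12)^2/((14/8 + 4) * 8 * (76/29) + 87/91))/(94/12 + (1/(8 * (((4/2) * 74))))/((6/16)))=13949/1912410276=0.00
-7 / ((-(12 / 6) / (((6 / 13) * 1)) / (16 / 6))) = 56 / 13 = 4.31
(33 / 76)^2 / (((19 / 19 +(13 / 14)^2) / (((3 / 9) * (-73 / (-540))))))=5929 / 1299600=0.00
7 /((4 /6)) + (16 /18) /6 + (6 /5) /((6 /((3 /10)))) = 7228 /675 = 10.71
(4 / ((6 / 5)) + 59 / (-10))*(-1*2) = 77 / 15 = 5.13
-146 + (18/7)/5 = -5092/35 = -145.49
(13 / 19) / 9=13 / 171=0.08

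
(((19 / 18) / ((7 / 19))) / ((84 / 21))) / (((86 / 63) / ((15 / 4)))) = 5415 / 2752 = 1.97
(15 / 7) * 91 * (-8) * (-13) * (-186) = -3772080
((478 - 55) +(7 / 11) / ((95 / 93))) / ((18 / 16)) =1180496 / 3135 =376.55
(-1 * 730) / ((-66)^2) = -365 / 2178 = -0.17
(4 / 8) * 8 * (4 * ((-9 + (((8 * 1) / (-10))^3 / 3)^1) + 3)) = -37024 / 375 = -98.73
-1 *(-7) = 7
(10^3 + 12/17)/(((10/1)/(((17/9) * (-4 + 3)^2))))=8506/45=189.02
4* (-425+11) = -1656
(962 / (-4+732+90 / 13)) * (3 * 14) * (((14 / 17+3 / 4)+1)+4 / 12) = 25956203 / 162418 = 159.81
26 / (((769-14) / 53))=1378 / 755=1.83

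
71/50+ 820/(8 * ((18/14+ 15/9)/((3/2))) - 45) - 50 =-7059647/92150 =-76.61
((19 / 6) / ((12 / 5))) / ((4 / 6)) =95 / 48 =1.98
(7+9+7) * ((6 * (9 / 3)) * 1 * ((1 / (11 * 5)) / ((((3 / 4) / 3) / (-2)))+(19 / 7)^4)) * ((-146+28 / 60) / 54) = -358916375423 / 5942475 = -60398.47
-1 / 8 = -0.12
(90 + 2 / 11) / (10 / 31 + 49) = 30752 / 16819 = 1.83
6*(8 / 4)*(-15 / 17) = -180 / 17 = -10.59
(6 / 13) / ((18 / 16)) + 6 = 250 / 39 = 6.41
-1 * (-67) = 67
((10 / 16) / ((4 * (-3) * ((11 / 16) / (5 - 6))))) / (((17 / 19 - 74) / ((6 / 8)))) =-95 / 122232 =-0.00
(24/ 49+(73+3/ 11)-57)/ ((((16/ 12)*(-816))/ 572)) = -8.81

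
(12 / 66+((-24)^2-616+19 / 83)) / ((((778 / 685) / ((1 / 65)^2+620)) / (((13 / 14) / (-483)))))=864761021291 / 20813620828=41.55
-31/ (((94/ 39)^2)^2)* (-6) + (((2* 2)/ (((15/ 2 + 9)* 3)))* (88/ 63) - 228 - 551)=-17118079065421/ 22134233016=-773.38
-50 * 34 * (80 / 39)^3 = -870400000 / 59319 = -14673.21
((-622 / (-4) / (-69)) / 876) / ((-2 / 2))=311 / 120888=0.00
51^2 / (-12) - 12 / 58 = -216.96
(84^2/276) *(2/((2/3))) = 1764/23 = 76.70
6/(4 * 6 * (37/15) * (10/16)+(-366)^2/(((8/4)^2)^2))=24/33637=0.00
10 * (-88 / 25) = -176 / 5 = -35.20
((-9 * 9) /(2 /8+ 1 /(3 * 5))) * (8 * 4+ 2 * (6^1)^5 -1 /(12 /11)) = -75733785 /19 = -3985988.68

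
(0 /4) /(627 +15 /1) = 0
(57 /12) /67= 19 /268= 0.07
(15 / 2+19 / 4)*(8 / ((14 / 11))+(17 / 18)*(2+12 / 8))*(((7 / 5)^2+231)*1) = 6158516 / 225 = 27371.18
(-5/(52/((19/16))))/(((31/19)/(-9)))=16245/25792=0.63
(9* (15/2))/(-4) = -135/8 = -16.88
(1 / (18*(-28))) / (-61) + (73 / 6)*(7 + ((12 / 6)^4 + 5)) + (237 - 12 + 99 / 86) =749328679 / 1321992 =566.82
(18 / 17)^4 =104976 / 83521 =1.26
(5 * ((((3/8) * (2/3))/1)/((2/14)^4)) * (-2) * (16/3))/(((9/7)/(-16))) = 10756480/27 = 398388.15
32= 32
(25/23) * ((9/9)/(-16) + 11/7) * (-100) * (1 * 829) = -87563125/644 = -135967.59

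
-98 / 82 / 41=-49 / 1681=-0.03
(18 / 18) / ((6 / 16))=8 / 3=2.67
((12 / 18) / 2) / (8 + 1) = 1 / 27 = 0.04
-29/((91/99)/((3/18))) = -957/182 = -5.26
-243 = -243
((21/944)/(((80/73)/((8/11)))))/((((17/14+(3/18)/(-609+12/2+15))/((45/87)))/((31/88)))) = 62872929/28374840736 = 0.00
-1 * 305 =-305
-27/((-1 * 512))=27/512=0.05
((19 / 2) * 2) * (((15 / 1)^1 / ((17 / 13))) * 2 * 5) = 37050 / 17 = 2179.41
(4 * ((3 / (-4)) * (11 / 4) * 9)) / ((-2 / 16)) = 594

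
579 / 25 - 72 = -1221 / 25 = -48.84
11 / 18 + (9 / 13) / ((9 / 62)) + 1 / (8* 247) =7361 / 1368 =5.38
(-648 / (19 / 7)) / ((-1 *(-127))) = -4536 / 2413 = -1.88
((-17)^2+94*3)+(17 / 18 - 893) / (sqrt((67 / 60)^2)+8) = 776441 / 1641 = 473.15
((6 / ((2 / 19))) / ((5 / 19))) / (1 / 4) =4332 / 5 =866.40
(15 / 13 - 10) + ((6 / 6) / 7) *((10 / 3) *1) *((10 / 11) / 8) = -52805 / 6006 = -8.79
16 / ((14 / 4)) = 32 / 7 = 4.57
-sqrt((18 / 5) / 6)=-0.77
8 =8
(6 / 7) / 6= 1 / 7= 0.14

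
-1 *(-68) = 68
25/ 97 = 0.26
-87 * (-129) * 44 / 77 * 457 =20515644 / 7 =2930806.29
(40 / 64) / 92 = 5 / 736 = 0.01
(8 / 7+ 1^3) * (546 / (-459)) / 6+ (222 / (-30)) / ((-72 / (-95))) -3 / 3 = -4565 / 408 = -11.19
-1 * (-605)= 605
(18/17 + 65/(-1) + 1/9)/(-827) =9766/126531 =0.08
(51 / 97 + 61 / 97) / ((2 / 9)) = 504 / 97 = 5.20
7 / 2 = 3.50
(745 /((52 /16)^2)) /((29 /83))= 989360 /4901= 201.87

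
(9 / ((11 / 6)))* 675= 36450 / 11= 3313.64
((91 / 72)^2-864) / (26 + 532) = -4470695 / 2892672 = -1.55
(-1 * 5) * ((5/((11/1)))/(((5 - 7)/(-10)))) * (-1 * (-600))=-75000/11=-6818.18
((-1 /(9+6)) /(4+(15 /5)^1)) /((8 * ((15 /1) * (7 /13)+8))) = -13 /175560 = -0.00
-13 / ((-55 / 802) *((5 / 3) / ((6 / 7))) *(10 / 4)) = 375336 / 9625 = 39.00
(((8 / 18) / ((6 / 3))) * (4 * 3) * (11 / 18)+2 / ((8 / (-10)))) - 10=-10.87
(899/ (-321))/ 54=-899/ 17334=-0.05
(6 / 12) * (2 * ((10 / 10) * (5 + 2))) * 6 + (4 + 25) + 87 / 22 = 1649 / 22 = 74.95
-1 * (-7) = 7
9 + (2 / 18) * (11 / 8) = 659 / 72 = 9.15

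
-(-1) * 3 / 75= 1 / 25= 0.04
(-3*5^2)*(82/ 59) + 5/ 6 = -36605/ 354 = -103.40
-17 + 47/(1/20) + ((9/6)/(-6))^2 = 14769/16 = 923.06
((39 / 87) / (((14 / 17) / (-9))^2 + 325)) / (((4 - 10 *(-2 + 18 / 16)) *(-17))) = -1404 / 220635509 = -0.00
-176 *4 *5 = -3520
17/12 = 1.42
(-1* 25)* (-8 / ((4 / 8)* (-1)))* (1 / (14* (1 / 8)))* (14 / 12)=-800 / 3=-266.67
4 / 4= 1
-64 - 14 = -78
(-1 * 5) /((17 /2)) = -10 /17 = -0.59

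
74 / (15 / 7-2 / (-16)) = 4144 / 127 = 32.63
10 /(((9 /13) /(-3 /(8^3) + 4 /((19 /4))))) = 528775 /43776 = 12.08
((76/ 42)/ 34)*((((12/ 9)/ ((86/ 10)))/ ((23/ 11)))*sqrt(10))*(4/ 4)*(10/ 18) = 20900*sqrt(10)/ 9532971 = 0.01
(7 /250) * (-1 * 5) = -7 /50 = -0.14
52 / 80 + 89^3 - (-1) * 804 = 14115473 / 20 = 705773.65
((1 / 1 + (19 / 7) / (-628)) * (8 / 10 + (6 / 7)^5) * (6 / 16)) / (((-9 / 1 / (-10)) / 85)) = 3289745905 / 73883572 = 44.53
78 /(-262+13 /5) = -390 /1297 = -0.30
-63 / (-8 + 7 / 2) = 14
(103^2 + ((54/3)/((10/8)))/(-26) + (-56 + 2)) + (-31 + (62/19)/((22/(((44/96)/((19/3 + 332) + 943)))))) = 12892484417/1225120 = 10523.45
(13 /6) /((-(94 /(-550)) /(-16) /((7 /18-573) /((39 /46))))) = 521534200 /3807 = 136993.49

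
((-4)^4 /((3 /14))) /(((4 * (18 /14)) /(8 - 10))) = -12544 /27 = -464.59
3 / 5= 0.60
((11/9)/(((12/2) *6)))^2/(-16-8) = -121/2519424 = -0.00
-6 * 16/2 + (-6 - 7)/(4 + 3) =-349/7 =-49.86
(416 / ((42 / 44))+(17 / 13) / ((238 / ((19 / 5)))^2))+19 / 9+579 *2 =1595.92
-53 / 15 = -3.53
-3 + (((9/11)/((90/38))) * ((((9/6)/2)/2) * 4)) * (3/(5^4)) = -206079/68750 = -3.00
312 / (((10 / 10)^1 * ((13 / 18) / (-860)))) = -371520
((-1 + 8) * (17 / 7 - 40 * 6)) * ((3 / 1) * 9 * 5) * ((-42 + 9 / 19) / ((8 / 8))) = 177134445 / 19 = 9322865.53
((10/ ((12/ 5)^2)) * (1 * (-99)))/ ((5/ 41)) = -11275/ 8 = -1409.38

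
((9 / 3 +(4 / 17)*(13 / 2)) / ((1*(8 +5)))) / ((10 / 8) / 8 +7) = 2464 / 50609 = 0.05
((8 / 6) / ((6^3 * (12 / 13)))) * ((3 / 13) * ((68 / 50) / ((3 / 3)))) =17 / 8100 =0.00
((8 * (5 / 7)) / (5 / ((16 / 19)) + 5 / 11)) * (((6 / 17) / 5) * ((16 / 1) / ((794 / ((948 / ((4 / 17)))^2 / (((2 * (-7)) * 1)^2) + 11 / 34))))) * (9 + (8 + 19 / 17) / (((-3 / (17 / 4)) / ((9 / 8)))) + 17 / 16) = -55562764400 / 118060257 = -470.63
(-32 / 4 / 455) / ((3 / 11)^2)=-0.24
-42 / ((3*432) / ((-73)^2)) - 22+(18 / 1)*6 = -18727 / 216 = -86.70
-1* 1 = -1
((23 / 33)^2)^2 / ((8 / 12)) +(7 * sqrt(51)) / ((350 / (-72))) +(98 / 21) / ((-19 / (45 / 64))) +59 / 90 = -9.45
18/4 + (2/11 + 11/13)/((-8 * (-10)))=51627/11440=4.51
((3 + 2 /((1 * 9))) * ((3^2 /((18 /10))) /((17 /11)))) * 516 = 274340 /51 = 5379.22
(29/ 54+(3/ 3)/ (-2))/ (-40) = -1/ 1080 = -0.00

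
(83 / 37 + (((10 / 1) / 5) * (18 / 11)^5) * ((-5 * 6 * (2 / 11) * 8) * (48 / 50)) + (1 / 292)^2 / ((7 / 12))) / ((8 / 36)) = -431649013288123809 / 97805119174840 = -4413.36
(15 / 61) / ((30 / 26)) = 13 / 61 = 0.21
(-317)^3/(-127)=250826.87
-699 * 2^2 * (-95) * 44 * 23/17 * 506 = 136016564640/17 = 8000974390.59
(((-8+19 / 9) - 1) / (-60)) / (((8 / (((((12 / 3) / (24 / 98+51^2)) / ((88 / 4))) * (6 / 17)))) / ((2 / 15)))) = 1519 / 32177529450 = 0.00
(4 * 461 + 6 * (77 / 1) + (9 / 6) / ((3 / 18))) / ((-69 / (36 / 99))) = -9260 / 759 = -12.20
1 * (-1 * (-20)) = 20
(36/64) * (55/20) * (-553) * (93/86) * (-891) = 4536500661/5504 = 824218.87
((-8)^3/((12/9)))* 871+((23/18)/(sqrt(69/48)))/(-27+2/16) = -334464 - 16* sqrt(23)/1935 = -334464.04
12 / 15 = 4 / 5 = 0.80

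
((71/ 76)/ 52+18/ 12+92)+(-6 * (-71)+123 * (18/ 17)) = 43653023/ 67184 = 649.75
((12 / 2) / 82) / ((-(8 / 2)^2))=-3 / 656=-0.00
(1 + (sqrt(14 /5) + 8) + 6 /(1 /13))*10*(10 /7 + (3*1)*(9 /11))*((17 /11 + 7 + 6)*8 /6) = 382720*sqrt(70) /2541 + 55494400 /847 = 66778.93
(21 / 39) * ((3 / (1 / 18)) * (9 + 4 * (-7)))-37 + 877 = 287.54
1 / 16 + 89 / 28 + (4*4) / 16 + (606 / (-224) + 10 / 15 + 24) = 2201 / 84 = 26.20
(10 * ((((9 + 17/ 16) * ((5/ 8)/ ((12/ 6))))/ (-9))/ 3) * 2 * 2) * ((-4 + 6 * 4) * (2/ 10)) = -4025/ 216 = -18.63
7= 7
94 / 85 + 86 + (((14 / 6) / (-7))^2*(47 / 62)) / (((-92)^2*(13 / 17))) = 454589793739 / 5218817760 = 87.11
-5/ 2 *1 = -5/ 2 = -2.50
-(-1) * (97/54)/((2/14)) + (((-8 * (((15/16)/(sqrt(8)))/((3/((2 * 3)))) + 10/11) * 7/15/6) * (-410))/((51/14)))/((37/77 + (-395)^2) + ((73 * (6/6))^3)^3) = 773465 * sqrt(2)/1387132326023884838478 + 52325713853900993684969/4161396978071654515434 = 12.57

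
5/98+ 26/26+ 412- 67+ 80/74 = 1258701/3626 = 347.13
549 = 549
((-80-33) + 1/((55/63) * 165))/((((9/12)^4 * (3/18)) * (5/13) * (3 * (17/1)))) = -2275047424/20827125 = -109.23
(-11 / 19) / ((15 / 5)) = -11 / 57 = -0.19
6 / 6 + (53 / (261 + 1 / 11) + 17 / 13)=93739 / 37336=2.51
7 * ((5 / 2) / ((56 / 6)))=15 / 8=1.88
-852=-852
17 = 17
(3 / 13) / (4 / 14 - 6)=-21 / 520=-0.04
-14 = -14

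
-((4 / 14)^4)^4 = -65536 / 33232930569601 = -0.00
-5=-5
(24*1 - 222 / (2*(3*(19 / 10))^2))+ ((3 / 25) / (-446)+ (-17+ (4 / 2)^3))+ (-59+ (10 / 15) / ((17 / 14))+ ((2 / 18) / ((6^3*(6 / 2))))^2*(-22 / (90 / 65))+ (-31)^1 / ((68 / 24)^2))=-50.73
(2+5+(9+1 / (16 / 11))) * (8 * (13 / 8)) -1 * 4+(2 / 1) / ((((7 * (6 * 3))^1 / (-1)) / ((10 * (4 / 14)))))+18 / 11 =16650845 / 77616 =214.53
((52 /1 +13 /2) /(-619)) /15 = -39 /6190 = -0.01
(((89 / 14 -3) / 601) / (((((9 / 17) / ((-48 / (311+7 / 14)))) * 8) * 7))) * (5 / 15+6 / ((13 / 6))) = -193358 / 2146567059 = -0.00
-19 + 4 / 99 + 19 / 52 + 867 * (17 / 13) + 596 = 8809129 / 5148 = 1711.18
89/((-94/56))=-2492/47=-53.02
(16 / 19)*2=32 / 19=1.68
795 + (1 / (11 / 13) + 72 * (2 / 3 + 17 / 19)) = 189898 / 209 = 908.60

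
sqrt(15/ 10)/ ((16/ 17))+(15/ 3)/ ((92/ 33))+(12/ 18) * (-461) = -84329/ 276+17 * sqrt(6)/ 32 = -304.24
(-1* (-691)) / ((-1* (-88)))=691 / 88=7.85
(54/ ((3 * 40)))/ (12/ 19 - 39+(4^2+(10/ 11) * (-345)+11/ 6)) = -5643/ 4190510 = -0.00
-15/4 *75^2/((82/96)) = -1012500/41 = -24695.12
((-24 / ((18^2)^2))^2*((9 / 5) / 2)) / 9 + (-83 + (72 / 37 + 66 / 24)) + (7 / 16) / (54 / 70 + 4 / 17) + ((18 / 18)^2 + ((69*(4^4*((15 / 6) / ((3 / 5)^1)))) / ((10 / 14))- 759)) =866731433838740191 / 8480395355760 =102204.13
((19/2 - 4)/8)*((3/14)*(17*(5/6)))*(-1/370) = -187/33152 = -0.01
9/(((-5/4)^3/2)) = -1152/125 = -9.22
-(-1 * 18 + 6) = 12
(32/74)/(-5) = -0.09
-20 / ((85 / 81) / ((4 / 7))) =-10.89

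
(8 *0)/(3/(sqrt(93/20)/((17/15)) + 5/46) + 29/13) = 0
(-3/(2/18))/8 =-27/8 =-3.38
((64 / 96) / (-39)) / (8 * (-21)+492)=-1 / 18954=-0.00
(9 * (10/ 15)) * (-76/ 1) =-456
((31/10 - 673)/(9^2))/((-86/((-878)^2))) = 430345993/5805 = 74133.68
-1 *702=-702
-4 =-4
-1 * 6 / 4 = -3 / 2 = -1.50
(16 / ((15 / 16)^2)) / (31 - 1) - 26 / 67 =49466 / 226125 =0.22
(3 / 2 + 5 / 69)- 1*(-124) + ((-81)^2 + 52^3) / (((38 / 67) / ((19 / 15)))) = 328803.01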